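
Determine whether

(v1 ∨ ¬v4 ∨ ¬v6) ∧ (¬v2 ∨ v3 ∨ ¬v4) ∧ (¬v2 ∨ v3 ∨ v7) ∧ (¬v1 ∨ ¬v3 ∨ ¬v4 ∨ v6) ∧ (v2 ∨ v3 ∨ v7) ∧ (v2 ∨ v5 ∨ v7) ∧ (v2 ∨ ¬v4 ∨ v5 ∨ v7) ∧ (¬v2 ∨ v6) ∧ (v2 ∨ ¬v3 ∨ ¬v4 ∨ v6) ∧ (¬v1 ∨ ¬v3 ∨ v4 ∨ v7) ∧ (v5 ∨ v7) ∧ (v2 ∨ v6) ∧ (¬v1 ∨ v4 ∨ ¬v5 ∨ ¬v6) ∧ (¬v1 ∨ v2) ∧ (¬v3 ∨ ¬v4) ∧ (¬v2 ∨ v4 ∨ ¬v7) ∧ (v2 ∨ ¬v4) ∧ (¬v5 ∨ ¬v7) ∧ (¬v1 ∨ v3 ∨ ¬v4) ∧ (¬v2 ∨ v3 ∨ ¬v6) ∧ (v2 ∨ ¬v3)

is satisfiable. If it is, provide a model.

v1 = False, v2 = False, v3 = False, v4 = False, v5 = False, v6 = True, v7 = True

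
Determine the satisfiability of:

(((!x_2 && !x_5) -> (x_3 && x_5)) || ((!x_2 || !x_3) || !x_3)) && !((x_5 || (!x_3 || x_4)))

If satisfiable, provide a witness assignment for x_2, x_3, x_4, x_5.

x_2: True, x_3: True, x_4: False, x_5: False

  ((!x_2 && !x_5) -> (x_3 && x_5)) || ((!x_2 || !x_3) || !x_3) = True
    (!x_2 && !x_5) -> (x_3 && x_5) = True
      !x_2 && !x_5 = False
        !x_2 = False
        !x_5 = True
      x_3 && x_5 = False
    (!x_2 || !x_3) || !x_3 = False
      !x_2 || !x_3 = False
        !x_2 = False
        !x_3 = False
      !x_3 = False
  !((x_5 || (!x_3 || x_4))) = True
    x_5 || (!x_3 || x_4) = False
      !x_3 || x_4 = False
        !x_3 = False
Both conjuncts True, so the formula holds.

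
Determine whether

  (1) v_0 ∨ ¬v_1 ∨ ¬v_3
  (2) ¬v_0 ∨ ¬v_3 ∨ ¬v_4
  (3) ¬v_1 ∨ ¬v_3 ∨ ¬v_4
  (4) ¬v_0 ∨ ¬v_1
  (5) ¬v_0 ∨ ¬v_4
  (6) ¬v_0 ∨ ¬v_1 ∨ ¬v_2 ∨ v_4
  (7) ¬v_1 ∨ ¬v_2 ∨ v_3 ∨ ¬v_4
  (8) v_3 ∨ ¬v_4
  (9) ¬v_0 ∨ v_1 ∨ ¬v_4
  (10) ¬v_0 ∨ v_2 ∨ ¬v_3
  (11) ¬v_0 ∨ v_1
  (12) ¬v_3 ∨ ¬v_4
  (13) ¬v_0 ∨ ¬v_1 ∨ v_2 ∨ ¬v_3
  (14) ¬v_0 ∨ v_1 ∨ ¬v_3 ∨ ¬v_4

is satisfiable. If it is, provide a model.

v_0: False; v_1: False; v_2: True; v_3: True; v_4: False

Try v_0 = True:
  (¬v_0 ∨ ¬v_1) forces v_1 = False.
  clause (¬v_0 ∨ v_1) is falsified — backtrack.
So v_0 = False.
Set v_1 = False.
Set v_2 = True.
Set v_3 = True.
  then (¬v_3 ∨ ¬v_4) forces v_4 = False.
All clauses satisfied.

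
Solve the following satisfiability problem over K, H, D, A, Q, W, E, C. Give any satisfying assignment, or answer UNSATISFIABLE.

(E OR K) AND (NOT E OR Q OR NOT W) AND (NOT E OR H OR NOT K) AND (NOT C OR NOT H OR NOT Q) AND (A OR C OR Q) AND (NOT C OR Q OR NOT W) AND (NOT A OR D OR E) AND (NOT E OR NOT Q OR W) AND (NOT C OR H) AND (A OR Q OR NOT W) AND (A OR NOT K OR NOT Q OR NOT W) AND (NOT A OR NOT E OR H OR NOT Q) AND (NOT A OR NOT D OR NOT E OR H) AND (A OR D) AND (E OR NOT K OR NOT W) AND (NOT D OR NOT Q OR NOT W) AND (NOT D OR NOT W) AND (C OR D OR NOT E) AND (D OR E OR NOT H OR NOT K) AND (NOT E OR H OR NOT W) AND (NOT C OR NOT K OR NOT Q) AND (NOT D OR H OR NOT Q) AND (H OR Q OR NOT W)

Set K = True.
Set H = True.
Set D = True.
  then (NOT D OR NOT W) forces W = False.
Set A = True.
Set Q = True.
  then (NOT C OR NOT H OR NOT Q) forces C = False.
  then (NOT E OR NOT Q OR W) forces E = False.
All clauses satisfied.

K: True; H: True; D: True; A: True; Q: True; W: False; E: False; C: False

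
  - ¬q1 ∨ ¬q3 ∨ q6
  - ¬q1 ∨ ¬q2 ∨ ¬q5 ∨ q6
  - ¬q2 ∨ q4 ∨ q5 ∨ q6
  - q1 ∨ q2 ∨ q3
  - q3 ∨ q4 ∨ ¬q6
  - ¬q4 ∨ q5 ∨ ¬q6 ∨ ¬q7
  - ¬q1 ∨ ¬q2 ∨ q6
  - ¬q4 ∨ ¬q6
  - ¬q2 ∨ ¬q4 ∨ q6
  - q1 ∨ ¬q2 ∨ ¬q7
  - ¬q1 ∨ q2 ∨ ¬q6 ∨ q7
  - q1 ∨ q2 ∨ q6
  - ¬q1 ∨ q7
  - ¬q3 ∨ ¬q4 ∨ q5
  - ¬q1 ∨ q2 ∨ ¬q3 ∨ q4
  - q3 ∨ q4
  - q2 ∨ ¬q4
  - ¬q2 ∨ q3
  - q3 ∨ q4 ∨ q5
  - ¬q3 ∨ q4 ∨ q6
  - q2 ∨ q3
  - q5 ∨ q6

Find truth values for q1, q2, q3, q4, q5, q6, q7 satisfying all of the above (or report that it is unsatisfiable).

Set q1 = True.
  then (¬q1 ∨ q7) forces q7 = True.
Try q2 = False:
  (q2 ∨ ¬q4) forces q4 = False.
  (¬q1 ∨ q2 ∨ ¬q3 ∨ q4) forces q3 = False.
  clause (q3 ∨ q4) is falsified — backtrack.
So q2 = True.
  then (¬q1 ∨ ¬q2 ∨ q6) forces q6 = True.
  then (¬q4 ∨ ¬q6) forces q4 = False.
  then (q3 ∨ q4) forces q3 = True.
Set q5 = False.
All clauses satisfied.

q1: True; q2: True; q3: True; q4: False; q5: False; q6: True; q7: True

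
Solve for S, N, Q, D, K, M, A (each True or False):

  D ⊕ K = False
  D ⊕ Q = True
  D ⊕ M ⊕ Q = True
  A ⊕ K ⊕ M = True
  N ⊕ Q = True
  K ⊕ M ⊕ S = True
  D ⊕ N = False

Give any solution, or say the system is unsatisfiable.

S = False, N = True, Q = False, D = True, K = True, M = False, A = False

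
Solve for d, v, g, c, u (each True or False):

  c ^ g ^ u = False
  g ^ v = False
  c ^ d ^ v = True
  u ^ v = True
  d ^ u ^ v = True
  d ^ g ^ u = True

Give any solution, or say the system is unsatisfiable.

d=F, v=F, g=F, c=T, u=T

c ^ g ^ u = T ^ F ^ T = False ✓
g ^ v = F ^ F = False ✓
c ^ d ^ v = T ^ F ^ F = True ✓
u ^ v = T ^ F = True ✓
d ^ u ^ v = F ^ T ^ F = True ✓
d ^ g ^ u = F ^ F ^ T = True ✓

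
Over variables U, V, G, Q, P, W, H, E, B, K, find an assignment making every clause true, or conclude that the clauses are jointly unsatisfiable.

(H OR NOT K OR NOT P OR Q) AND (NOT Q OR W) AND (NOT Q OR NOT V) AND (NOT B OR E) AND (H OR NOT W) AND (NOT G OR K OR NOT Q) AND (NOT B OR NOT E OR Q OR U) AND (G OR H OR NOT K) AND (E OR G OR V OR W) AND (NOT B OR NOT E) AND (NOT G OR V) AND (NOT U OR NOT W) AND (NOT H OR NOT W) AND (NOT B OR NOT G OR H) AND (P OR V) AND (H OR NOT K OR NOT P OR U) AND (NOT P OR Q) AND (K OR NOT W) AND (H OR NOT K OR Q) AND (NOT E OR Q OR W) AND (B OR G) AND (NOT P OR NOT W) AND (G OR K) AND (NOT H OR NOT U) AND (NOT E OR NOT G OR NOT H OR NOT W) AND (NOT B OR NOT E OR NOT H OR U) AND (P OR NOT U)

Try U = True:
  (NOT U OR NOT W) forces W = False.
  (NOT Q OR W) forces Q = False.
  (NOT P OR Q) forces P = False.
  clause (P OR NOT U) is falsified — backtrack.
So U = False.
Try V = False:
  (NOT G OR V) forces G = False.
  (P OR V) forces P = True.
  (NOT P OR Q) forces Q = True.
  (NOT Q OR W) forces W = True.
  clause (NOT P OR NOT W) is falsified — backtrack.
So V = True.
  then (NOT Q OR NOT V) forces Q = False.
  then (NOT P OR Q) forces P = False.
Try G = False:
  (B OR G) forces B = True.
  (NOT B OR E) forces E = True.
  clause (NOT B OR NOT E OR Q OR U) is falsified — backtrack.
So G = True.
Set W = False.
  then (NOT E OR Q OR W) forces E = False.
  then (NOT B OR E) forces B = False.
Set H = True.
Set K = True.
All clauses satisfied.

U = False, V = True, G = True, Q = False, P = False, W = False, H = True, E = False, B = False, K = True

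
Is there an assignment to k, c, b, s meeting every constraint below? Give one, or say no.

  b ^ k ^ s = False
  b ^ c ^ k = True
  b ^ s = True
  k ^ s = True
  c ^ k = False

k: True; c: True; b: True; s: False

b ^ k ^ s = T ^ T ^ F = False ✓
b ^ c ^ k = T ^ T ^ T = True ✓
b ^ s = T ^ F = True ✓
k ^ s = T ^ F = True ✓
c ^ k = T ^ T = False ✓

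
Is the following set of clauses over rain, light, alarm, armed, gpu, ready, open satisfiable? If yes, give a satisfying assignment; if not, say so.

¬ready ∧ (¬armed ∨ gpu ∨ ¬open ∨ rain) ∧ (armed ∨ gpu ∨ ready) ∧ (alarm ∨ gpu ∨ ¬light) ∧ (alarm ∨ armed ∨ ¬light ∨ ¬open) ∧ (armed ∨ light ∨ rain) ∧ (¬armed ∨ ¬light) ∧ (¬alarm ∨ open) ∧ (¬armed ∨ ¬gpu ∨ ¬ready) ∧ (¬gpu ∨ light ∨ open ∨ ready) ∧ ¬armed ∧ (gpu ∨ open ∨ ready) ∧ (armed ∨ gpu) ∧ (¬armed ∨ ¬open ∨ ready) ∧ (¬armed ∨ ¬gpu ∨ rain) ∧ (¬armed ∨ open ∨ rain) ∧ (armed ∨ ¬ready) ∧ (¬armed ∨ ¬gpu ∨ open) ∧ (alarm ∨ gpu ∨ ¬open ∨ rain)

rain: False, light: True, alarm: False, armed: False, gpu: True, ready: False, open: False

Unit clause (¬ready) forces ready = False.
Unit clause (¬armed) forces armed = False.
In (armed ∨ gpu) only gpu is left, so gpu = True.
Set rain = False.
  then (armed ∨ light ∨ rain) forces light = True.
Set alarm = False.
  then (alarm ∨ armed ∨ ¬light ∨ ¬open) forces open = False.
All clauses satisfied.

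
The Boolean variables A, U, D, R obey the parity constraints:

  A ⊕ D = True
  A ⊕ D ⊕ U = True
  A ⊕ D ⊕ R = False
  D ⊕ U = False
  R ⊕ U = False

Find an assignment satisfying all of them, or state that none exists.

Adding constraints 2, 3, 5 mod 2: every variable appears an even number of times on the left, so the left side is 0.
But the right sides sum to 1 (mod 2). 0 ≠ 1 — the system is inconsistent.

UNSATISFIABLE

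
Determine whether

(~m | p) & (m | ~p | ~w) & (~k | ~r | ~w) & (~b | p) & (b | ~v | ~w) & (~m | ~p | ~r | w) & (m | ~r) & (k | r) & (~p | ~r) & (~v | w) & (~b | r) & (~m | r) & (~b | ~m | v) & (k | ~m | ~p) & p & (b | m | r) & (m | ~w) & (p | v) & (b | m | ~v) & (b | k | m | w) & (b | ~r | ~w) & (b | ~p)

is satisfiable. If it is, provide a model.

Case p = True:
  (~p | ~r) forces r = False.
  (k | r) forces k = True.
  (~b | r) forces b = False.
  Clause (b | ~p) is falsified — contradiction.
Case p = False:
  Clause (p) is falsified — contradiction.
Both cases fail, so the formula is unsatisfiable.

Unsatisfiable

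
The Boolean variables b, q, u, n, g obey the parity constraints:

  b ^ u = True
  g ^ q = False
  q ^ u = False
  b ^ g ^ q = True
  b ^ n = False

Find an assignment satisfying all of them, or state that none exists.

b: True, q: False, u: False, n: True, g: False

b ^ u = T ^ F = True ✓
g ^ q = F ^ F = False ✓
q ^ u = F ^ F = False ✓
b ^ g ^ q = T ^ F ^ F = True ✓
b ^ n = T ^ T = False ✓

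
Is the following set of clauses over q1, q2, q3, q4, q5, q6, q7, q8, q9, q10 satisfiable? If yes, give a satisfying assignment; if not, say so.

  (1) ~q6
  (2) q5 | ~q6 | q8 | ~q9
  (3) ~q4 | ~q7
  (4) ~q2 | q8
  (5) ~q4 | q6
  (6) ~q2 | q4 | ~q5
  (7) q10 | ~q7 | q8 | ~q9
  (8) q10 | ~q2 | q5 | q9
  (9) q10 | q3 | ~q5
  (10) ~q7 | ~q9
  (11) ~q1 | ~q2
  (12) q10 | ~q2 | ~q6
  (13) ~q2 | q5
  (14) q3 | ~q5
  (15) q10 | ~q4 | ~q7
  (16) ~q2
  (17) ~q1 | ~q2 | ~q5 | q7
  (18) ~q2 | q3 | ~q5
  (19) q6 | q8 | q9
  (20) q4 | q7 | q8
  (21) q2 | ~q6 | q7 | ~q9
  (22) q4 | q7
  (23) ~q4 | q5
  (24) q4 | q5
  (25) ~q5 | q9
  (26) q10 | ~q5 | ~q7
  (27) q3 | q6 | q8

Case q2 = True:
  Clause (~q2) is falsified — contradiction.
Case q2 = False:
  (~q6) forces q6 = False.
  (~q4 | q6) forces q4 = False.
  (q4 | q7) forces q7 = True.
  (~q7 | ~q9) forces q9 = False.
  (q6 | q8 | q9) forces q8 = True.
  (q4 | q5) forces q5 = True.
  Clause (~q5 | q9) is falsified — contradiction.
Both cases fail, so the formula is unsatisfiable.

Unsatisfiable — no assignment works.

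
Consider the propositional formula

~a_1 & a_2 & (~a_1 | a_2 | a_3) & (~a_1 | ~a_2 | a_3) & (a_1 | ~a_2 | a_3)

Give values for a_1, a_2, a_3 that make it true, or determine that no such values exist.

a_1=F; a_2=T; a_3=T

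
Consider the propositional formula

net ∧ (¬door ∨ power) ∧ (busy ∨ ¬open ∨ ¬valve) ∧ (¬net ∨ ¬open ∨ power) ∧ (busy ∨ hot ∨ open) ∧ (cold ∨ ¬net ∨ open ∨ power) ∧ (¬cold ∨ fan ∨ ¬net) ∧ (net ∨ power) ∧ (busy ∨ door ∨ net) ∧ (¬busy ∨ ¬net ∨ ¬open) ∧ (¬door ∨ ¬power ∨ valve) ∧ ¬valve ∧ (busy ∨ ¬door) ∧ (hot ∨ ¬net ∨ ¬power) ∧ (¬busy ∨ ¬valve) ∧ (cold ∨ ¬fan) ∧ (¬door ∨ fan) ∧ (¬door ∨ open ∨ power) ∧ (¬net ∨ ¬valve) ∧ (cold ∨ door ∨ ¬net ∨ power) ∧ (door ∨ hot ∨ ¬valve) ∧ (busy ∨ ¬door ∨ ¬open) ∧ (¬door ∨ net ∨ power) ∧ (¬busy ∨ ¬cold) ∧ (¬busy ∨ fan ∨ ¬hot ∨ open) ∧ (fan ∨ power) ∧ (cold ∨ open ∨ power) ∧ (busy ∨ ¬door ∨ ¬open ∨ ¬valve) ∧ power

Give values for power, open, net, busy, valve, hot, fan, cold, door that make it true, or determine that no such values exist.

Unit clause (net) forces net = True.
Unit clause (¬valve) forces valve = False.
Unit clause (power) forces power = True.
In (¬door ∨ ¬power ∨ valve) only ¬door is left, so door = False.
In (hot ∨ ¬net ∨ ¬power) only hot is left, so hot = True.
Set open = False.
Try busy = True:
  (¬busy ∨ ¬cold) forces cold = False.
  (cold ∨ ¬fan) forces fan = False.
  clause (¬busy ∨ fan ∨ ¬hot ∨ open) is falsified — backtrack.
So busy = False.
Set fan = False.
  then (¬cold ∨ fan ∨ ¬net) forces cold = False.
All clauses satisfied.

power: True; open: False; net: True; busy: False; valve: False; hot: True; fan: False; cold: False; door: False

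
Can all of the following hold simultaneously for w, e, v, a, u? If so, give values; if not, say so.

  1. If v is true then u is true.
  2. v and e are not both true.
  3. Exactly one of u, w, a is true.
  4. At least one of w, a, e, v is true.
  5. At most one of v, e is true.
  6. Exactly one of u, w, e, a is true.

w=F, e=F, v=T, a=F, u=T

  (1) v=T ⇒ u: T ✓
  (2) v=T, e=F — not both ✓
  (3) {u, w, a}: 1 true — exactly one ✓
  (4) {w, a, e, v}: 1 true — at least one ✓
  (5) {v, e}: 1 true — at most one ✓
  (6) {u, w, e, a}: 1 true — exactly one ✓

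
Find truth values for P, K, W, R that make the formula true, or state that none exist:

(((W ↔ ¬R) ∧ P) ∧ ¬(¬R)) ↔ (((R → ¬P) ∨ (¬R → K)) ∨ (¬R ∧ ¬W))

P=T, K=T, W=F, R=T

  (((W ↔ ¬R) ∧ P) ∧ ¬(¬R)) ↔ (((R → ¬P) ∨ (¬R → K)) ∨ (¬R ∧ ¬W)) = True
    ((W ↔ ¬R) ∧ P) ∧ ¬(¬R) = True
      (W ↔ ¬R) ∧ P = True
        W ↔ ¬R = True
          ¬R = False
      ¬(¬R) = True
        ¬R = False
    ((R → ¬P) ∨ (¬R → K)) ∨ (¬R ∧ ¬W) = True
      (R → ¬P) ∨ (¬R → K) = True
        R → ¬P = False
          ¬P = False
        ¬R → K = True
          ¬R = False
      ¬R ∧ ¬W = False
        ¬R = False
        ¬W = True
The formula evaluates to True.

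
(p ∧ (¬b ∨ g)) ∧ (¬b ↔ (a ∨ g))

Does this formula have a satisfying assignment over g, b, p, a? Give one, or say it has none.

g = True, b = False, p = True, a = True

  p ∧ (¬b ∨ g) = True
    ¬b ∨ g = True
      ¬b = True
  ¬b ↔ (a ∨ g) = True
    ¬b = True
    a ∨ g = True
Both conjuncts True, so the formula holds.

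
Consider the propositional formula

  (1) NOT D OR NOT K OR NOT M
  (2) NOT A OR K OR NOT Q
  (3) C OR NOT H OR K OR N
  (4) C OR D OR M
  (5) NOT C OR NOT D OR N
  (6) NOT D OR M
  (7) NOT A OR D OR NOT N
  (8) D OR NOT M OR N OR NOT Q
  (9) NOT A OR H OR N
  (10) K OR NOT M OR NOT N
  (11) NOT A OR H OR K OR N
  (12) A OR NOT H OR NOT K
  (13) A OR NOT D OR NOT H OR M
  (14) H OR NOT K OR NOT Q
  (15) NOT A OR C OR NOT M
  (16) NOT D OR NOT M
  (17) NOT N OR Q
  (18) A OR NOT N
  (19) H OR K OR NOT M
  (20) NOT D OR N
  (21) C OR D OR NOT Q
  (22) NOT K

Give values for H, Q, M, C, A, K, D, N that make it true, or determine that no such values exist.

Unit clause (NOT K) forces K = False.
Set H = False.
  then (H OR K OR NOT M) forces M = False.
  then (NOT D OR M) forces D = False.
  then (C OR D OR M) forces C = True.
Set Q = False.
  then (NOT N OR Q) forces N = False.
  then (NOT A OR H OR N) forces A = False.
All clauses satisfied.

H = False, Q = False, M = False, C = True, A = False, K = False, D = False, N = False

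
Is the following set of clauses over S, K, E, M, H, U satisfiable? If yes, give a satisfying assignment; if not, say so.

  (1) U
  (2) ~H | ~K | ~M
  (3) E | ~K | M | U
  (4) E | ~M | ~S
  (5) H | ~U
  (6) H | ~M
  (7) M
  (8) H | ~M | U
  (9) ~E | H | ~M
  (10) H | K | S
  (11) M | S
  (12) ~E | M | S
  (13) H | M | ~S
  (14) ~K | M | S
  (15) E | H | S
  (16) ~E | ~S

Unit clause (U) forces U = True.
In (H | ~U) only H is left, so H = True.
Unit clause (M) forces M = True.
In (~H | ~K | ~M) only ~K is left, so K = False.
Set S = False.
Set E = True.
All clauses satisfied.

S=F; K=F; E=T; M=T; H=T; U=T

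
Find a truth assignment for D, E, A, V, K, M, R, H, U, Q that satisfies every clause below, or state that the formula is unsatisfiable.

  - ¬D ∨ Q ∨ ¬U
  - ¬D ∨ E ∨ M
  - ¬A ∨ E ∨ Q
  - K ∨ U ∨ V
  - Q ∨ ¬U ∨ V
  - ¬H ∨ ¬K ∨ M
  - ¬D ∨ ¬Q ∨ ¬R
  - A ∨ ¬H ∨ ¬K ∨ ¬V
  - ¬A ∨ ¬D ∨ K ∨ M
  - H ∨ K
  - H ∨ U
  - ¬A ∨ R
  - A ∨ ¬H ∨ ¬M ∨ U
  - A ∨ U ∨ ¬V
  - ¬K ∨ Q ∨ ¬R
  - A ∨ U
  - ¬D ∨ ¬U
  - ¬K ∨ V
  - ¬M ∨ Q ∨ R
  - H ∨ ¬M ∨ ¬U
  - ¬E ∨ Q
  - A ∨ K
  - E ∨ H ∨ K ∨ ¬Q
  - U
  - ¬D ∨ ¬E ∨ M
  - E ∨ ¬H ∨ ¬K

D: False, E: True, A: True, V: False, K: False, M: True, R: True, H: True, U: True, Q: True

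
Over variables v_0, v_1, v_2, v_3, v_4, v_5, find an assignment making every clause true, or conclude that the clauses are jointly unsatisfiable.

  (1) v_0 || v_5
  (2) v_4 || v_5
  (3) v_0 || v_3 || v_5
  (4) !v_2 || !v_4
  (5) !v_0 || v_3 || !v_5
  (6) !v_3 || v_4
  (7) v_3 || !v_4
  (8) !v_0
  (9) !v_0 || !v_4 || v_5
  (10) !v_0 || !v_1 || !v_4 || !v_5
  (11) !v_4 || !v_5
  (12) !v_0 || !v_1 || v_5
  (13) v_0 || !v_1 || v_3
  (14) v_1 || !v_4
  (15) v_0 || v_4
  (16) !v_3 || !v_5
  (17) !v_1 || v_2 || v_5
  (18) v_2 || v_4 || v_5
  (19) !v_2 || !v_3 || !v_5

Case v_0 = True:
  Clause (!v_0) is falsified — contradiction.
Case v_0 = False:
  (v_0 || v_5) forces v_5 = True.
  (!v_4 || !v_5) forces v_4 = False.
  Clause (v_0 || v_4) is falsified — contradiction.
Both cases fail, so the formula is unsatisfiable.

UNSATISFIABLE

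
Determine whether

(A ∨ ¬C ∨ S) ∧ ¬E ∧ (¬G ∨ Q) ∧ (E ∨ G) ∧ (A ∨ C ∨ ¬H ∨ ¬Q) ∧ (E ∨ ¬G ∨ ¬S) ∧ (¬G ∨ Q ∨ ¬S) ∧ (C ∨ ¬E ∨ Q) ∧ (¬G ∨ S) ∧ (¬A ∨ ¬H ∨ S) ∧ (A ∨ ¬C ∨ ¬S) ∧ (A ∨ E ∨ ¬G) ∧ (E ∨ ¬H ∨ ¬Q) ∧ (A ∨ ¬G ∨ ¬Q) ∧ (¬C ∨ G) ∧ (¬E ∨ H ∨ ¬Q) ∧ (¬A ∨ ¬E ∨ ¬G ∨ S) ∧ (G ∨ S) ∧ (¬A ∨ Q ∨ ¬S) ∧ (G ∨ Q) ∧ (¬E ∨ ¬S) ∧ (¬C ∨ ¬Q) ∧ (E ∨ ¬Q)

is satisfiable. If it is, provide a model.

Unsatisfiable — no assignment works.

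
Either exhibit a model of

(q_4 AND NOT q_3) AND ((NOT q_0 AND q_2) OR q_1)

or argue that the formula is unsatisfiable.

q_0=T; q_1=T; q_2=T; q_3=F; q_4=T

  q_4 AND NOT q_3 = True
    NOT q_3 = True
  (NOT q_0 AND q_2) OR q_1 = True
    NOT q_0 AND q_2 = False
      NOT q_0 = False
Both conjuncts True, so the formula holds.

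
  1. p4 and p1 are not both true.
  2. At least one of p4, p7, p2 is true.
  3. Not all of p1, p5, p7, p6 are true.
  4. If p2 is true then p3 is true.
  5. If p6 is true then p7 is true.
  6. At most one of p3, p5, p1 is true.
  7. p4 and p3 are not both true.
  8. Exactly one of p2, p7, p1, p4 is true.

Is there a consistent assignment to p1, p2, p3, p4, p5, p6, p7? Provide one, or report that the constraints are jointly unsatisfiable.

p1 = False; p2 = False; p3 = False; p4 = True; p5 = True; p6 = False; p7 = False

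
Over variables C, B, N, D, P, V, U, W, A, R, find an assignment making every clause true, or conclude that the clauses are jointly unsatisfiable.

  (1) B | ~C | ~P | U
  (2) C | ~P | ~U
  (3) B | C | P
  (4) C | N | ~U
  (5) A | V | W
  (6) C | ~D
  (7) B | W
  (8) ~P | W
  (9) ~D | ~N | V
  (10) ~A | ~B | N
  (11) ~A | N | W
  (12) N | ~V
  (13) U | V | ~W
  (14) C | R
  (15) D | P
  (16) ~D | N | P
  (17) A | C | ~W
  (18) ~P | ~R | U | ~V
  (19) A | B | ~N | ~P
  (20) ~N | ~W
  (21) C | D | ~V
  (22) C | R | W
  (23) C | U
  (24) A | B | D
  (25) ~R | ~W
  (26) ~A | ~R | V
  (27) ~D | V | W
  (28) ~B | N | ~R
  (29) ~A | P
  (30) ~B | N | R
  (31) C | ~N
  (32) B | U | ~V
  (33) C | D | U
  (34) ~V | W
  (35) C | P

C: True; B: False; N: False; D: False; P: True; V: False; U: True; W: True; A: True; R: False

Try C = False:
  (C | ~D) forces D = False.
  (C | R) forces R = True.
  (D | P) forces P = True.
  (C | ~P | ~U) forces U = False.
  clause (C | U) is falsified — backtrack.
So C = True.
Set B = False.
  then (B | W) forces W = True.
  then (~N | ~W) forces N = False.
  then (~R | ~W) forces R = False.
  then (N | ~V) forces V = False.
  then (U | V | ~W) forces U = True.
Set D = False.
  then (D | P) forces P = True.
  then (A | B | D) forces A = True.
All clauses satisfied.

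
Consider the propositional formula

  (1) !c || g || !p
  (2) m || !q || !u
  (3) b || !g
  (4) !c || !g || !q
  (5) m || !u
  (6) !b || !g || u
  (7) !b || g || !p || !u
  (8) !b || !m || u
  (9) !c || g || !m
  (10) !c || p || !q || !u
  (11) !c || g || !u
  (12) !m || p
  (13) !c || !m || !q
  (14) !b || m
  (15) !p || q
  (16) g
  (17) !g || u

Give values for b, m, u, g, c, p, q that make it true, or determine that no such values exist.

Unit clause (g) forces g = True.
In (!g || u) only u is left, so u = True.
In (b || !g) only b is left, so b = True.
In (m || !u) only m is left, so m = True.
In (!m || p) only p is left, so p = True.
In (!p || q) only q is left, so q = True.
In (!c || !g || !q) only !c is left, so c = False.
All clauses satisfied.

b = True, m = True, u = True, g = True, c = False, p = True, q = True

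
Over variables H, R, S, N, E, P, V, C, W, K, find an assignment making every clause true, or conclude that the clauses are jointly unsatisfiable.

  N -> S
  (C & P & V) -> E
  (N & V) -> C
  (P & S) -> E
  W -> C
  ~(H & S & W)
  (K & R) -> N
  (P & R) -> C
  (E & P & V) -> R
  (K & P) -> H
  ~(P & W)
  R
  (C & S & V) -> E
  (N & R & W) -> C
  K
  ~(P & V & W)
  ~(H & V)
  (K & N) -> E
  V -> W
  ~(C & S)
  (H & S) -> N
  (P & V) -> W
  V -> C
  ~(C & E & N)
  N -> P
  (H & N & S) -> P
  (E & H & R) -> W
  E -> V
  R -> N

Unsatisfiable — no assignment works.

Case N = True:
  (~N | P) forces P = True.
  (~P | ~W) forces W = False.
  (~V | W) forces V = False.
  (K) forces K = True.
  (~E | V) forces E = False.
  Clause (E | ~K | ~N) is falsified — contradiction.
Case N = False:
  (N | ~R) forces R = False.
  Clause (R) is falsified — contradiction.
Both cases fail, so the formula is unsatisfiable.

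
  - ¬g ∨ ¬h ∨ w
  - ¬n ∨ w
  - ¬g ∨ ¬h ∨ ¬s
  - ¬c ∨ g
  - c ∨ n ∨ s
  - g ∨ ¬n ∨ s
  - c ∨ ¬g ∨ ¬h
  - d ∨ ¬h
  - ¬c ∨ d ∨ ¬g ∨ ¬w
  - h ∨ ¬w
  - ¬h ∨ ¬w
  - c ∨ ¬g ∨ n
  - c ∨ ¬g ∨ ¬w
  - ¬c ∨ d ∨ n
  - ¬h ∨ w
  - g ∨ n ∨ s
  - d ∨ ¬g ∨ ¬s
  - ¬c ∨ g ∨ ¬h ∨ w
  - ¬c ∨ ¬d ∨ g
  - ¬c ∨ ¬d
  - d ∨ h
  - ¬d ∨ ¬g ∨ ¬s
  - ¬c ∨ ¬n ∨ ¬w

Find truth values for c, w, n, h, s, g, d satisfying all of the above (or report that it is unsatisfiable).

Set c = False.
Try w = True:
  (h ∨ ¬w) forces h = True.
  clause (¬h ∨ ¬w) is falsified — backtrack.
So w = False.
  then (¬n ∨ w) forces n = False.
  then (c ∨ n ∨ s) forces s = True.
  then (c ∨ ¬g ∨ n) forces g = False.
  then (¬h ∨ w) forces h = False.
  then (d ∨ h) forces d = True.
All clauses satisfied.

c = False, w = False, n = False, h = False, s = True, g = False, d = True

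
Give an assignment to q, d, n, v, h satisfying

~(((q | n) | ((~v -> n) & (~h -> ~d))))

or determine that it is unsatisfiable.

q = False, d = False, n = False, v = False, h = True

  ~(((q | n) | ((~v -> n) & (~h -> ~d)))) = True
    (q | n) | ((~v -> n) & (~h -> ~d)) = False
      q | n = False
      (~v -> n) & (~h -> ~d) = False
        ~v -> n = False
          ~v = True
        ~h -> ~d = True
          ~h = False
          ~d = True
The formula evaluates to True.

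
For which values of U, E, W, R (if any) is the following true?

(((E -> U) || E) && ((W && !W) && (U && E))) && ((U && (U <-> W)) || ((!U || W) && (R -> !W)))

Case W = True: the conjunct !W is False.
Case W = False: the conjunct W is False.
Both cases fail — unsatisfiable.

The formula is unsatisfiable.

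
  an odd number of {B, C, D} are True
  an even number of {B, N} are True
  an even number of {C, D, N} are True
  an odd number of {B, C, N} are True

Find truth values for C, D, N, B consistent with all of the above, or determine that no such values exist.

Adding constraints 1, 2, 3 mod 2: every variable appears an even number of times on the left, so the left side is 0.
But the right sides sum to 1 (mod 2). 0 ≠ 1 — the system is inconsistent.

UNSATISFIABLE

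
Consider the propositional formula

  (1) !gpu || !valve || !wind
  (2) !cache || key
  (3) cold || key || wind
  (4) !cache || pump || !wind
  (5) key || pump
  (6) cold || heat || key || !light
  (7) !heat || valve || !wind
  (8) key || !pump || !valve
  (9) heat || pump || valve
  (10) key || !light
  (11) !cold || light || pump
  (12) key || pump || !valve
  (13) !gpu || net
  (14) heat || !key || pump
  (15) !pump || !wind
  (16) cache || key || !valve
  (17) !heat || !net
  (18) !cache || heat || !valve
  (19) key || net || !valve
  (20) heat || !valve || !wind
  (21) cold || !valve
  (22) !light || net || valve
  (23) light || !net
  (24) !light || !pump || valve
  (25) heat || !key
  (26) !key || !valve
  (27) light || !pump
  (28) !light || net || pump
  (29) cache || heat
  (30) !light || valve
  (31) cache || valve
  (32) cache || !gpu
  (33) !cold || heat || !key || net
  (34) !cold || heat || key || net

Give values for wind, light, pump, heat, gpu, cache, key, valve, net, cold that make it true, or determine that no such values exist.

wind = False, light = False, pump = False, heat = True, gpu = False, cache = True, key = True, valve = False, net = False, cold = False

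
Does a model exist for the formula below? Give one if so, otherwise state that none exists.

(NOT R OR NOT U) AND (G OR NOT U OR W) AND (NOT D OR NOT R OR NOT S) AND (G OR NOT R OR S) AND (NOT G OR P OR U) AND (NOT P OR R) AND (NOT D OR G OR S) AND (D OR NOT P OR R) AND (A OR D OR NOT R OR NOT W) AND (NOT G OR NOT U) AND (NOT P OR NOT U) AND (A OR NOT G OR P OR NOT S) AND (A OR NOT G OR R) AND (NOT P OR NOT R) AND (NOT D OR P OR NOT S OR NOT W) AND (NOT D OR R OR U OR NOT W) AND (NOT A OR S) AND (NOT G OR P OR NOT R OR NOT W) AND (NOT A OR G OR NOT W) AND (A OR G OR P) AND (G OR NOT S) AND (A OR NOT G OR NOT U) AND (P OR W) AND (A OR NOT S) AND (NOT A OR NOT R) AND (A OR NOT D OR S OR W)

The formula is unsatisfiable.

Case G = True:
  (NOT G OR NOT U) forces U = False.
  (NOT G OR P OR U) forces P = True.
  (NOT P OR R) forces R = True.
  Clause (NOT P OR NOT R) is falsified — contradiction.
Case G = False:
  (G OR NOT S) forces S = False.
  (G OR NOT R OR S) forces R = False.
  (NOT P OR R) forces P = False.
  (NOT D OR G OR S) forces D = False.
  (NOT A OR S) forces A = False.
  Clause (A OR G OR P) is falsified — contradiction.
Both cases fail, so the formula is unsatisfiable.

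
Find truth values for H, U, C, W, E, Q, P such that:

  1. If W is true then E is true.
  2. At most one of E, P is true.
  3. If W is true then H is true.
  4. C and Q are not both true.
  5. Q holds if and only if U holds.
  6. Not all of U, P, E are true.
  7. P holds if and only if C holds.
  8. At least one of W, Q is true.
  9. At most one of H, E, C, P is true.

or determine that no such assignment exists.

H: False, U: True, C: False, W: False, E: False, Q: True, P: False

  (1) W=F ⇒ E: vacuous ✓
  (2) {E, P}: 0 true — at most one ✓
  (3) W=F ⇒ H: vacuous ✓
  (4) C=F, Q=T — not both ✓
  (5) Q=T, U=T — same ✓
  (6) {U, P, E}: 1/3 true — not all ✓
  (7) P=F, C=F — same ✓
  (8) {W, Q}: 1 true — at least one ✓
  (9) {H, E, C, P}: 0 true — at most one ✓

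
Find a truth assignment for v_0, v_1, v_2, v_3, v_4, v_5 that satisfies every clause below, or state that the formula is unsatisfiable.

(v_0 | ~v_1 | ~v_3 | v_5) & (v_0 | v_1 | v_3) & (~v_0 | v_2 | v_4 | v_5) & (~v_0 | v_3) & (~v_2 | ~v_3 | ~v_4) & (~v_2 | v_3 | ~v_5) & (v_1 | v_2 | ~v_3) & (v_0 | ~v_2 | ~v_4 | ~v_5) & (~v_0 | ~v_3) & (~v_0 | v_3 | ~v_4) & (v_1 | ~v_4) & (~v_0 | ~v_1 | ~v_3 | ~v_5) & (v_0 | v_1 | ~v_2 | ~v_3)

v_0: False, v_1: True, v_2: True, v_3: False, v_4: True, v_5: False

Try v_0 = True:
  (~v_0 | v_3) forces v_3 = True.
  clause (~v_0 | ~v_3) is falsified — backtrack.
So v_0 = False.
Set v_1 = True.
Set v_2 = True.
Set v_3 = False.
  then (~v_2 | v_3 | ~v_5) forces v_5 = False.
Set v_4 = True.
All clauses satisfied.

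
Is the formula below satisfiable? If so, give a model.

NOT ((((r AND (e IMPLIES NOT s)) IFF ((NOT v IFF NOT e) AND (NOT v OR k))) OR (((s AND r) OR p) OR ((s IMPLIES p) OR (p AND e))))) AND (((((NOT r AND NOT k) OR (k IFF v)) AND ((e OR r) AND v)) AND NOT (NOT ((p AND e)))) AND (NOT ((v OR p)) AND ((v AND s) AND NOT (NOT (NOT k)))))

UNSATISFIABLE

Case v = True: the conjunct NOT ((v OR p)) becomes NOT ((True OR p)) = False.
Case v = False: the conjunct v is False.
Both cases fail — unsatisfiable.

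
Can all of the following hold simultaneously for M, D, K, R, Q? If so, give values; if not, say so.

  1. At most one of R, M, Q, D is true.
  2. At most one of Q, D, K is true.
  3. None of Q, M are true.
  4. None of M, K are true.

M = False, D = True, K = False, R = False, Q = False

  (1) {R, M, Q, D}: 1 true — at most one ✓
  (2) {Q, D, K}: 1 true — at most one ✓
  (3) {Q, M}: 0 true — none ✓
  (4) {M, K}: 0 true — none ✓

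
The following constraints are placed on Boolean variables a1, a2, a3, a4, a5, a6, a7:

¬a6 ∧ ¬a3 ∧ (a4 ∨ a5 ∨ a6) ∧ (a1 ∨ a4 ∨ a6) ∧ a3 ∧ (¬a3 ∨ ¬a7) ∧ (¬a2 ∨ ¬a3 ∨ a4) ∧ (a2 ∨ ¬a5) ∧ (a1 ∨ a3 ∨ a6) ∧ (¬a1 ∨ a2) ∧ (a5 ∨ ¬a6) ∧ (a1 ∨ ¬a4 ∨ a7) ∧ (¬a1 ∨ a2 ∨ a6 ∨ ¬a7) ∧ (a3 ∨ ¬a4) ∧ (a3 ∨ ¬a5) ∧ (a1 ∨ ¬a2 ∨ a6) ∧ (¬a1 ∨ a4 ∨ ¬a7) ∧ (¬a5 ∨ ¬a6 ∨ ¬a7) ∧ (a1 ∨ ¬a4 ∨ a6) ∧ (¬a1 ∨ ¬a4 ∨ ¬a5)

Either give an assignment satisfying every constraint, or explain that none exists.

Case a3 = True:
  Clause (¬a3) is falsified — contradiction.
Case a3 = False:
  Clause (a3) is falsified — contradiction.
Both cases fail, so the formula is unsatisfiable.

UNSATISFIABLE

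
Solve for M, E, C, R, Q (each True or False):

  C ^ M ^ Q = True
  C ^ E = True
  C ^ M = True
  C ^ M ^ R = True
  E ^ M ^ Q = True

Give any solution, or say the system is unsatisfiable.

Adding constraints 1, 2, 5 mod 2: every variable appears an even number of times on the left, so the left side is 0.
But the right sides sum to 1 (mod 2). 0 ≠ 1 — the system is inconsistent.

Unsatisfiable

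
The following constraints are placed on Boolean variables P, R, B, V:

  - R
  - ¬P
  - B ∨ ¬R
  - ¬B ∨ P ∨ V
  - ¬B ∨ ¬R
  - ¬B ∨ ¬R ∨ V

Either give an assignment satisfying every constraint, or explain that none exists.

The formula is unsatisfiable.

Case P = True:
  Clause (¬P) is falsified — contradiction.
Case P = False:
  (R) forces R = True.
  (B ∨ ¬R) forces B = True.
  Clause (¬B ∨ ¬R) is falsified — contradiction.
Both cases fail, so the formula is unsatisfiable.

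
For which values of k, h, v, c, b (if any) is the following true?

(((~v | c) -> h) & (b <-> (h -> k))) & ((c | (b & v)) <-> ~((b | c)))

k=T, h=T, v=F, c=F, b=T

  ((~v | c) -> h) & (b <-> (h -> k)) = True
    (~v | c) -> h = True
      ~v | c = True
        ~v = True
    b <-> (h -> k) = True
      h -> k = True
  (c | (b & v)) <-> ~((b | c)) = True
    c | (b & v) = False
      b & v = False
    ~((b | c)) = False
      b | c = True
Both conjuncts True, so the formula holds.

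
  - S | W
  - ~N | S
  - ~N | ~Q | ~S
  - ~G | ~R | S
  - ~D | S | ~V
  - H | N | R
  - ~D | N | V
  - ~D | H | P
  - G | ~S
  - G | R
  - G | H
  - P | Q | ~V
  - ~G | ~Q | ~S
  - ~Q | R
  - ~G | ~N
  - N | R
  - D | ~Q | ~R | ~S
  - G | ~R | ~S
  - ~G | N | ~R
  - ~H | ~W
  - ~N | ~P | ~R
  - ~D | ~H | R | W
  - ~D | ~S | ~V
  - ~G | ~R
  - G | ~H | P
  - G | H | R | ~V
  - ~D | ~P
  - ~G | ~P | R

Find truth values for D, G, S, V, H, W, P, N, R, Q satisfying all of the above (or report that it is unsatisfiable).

The formula is unsatisfiable.

Case G = True:
  (~G | ~N) forces N = False.
  (N | R) forces R = True.
  Clause (~G | N | ~R) is falsified — contradiction.
Case G = False:
  (G | ~S) forces S = False.
  (S | W) forces W = True.
  (~N | S) forces N = False.
  (G | R) forces R = True.
  (G | H) forces H = True.
  Clause (~H | ~W) is falsified — contradiction.
Both cases fail, so the formula is unsatisfiable.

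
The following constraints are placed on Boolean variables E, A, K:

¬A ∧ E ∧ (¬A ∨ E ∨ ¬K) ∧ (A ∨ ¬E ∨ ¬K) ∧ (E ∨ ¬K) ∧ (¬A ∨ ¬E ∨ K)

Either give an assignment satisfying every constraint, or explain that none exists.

E=T, A=F, K=F

Unit clause (¬A) forces A = False.
Unit clause (E) forces E = True.
In (A ∨ ¬E ∨ ¬K) only ¬K is left, so K = False.
All clauses satisfied.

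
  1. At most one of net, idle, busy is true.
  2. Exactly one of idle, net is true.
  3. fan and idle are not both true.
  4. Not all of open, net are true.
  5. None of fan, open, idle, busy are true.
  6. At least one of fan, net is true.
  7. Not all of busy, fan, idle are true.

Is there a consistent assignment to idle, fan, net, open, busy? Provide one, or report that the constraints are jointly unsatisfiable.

idle = False, fan = False, net = True, open = False, busy = False

  (1) {net, idle, busy}: 1 true — at most one ✓
  (2) {idle, net}: 1 true — exactly one ✓
  (3) fan=F, idle=F — not both ✓
  (4) {open, net}: 1/2 true — not all ✓
  (5) {fan, open, idle, busy}: 0 true — none ✓
  (6) {fan, net}: 1 true — at least one ✓
  (7) {busy, fan, idle}: 0/3 true — not all ✓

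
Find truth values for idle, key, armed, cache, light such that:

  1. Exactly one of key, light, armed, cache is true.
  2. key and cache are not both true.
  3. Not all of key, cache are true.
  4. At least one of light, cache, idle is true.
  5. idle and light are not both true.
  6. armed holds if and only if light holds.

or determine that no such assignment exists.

idle = True, key = False, armed = False, cache = True, light = False

  (1) {key, light, armed, cache}: 1 true — exactly one ✓
  (2) key=F, cache=T — not both ✓
  (3) {key, cache}: 1/2 true — not all ✓
  (4) {light, cache, idle}: 2 true — at least one ✓
  (5) idle=T, light=F — not both ✓
  (6) armed=F, light=F — same ✓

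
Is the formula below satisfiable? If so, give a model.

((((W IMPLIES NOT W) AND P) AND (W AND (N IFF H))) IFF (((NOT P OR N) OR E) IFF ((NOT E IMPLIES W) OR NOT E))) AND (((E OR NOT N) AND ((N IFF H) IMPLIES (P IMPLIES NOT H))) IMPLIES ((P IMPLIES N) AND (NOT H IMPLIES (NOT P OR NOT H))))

The formula is unsatisfiable.

Case P = True: the formula simplifies to (((W IMPLIES NOT W) AND (W AND (N IFF H))) IFF ((N OR E) IFF ((NOT E IMPLIES W) OR NOT E))) AND (((E OR NOT N) AND ((N IFF H) IMPLIES NOT H)) IMPLIES (N AND (NOT H IMPLIES NOT H))).
  W = True: simplifies to NOT ((N OR E)) AND (((E OR NOT N) AND ((N IFF H) IMPLIES NOT H)) IMPLIES (N AND (NOT H IMPLIES NOT H))).
    N = True: the conjunct NOT ((N OR E)) becomes NOT ((True OR E)) = False.
    N = False: simplifies to NOT E AND NOT ((NOT H IMPLIES NOT H)).
      H = True: the conjunct NOT ((NOT H IMPLIES NOT H)) becomes NOT ((False IMPLIES False)) = False.
      H = False: the conjunct NOT ((NOT H IMPLIES NOT H)) becomes NOT ((True IMPLIES True)) = False.
  W = False: simplifies to NOT (((N OR E) IFF (E OR NOT E))) AND (((E OR NOT N) AND ((N IFF H) IMPLIES NOT H)) IMPLIES (N AND (NOT H IMPLIES NOT H))).
    E = True: the conjunct NOT (((N OR E) IFF (E OR NOT E))) becomes NOT ((True IFF True)) = False.
    E = False: simplifies to NOT N AND ((NOT N AND ((N IFF H) IMPLIES NOT H)) IMPLIES (N AND (NOT H IMPLIES NOT H))).
      N = True: the conjunct NOT N is False.
      N = False: simplifies to NOT ((NOT H IMPLIES NOT H)).
        H = True: this becomes NOT ((False IMPLIES False)) = False.
        H = False: this becomes NOT ((True IMPLIES True)) = False.
Case P = False: the formula simplifies to NOT (((NOT E IMPLIES W) OR NOT E)).
  E = True: this becomes NOT ((True OR False)) = False.
  E = False: this becomes NOT ((W OR True)) = False.
Both cases fail — unsatisfiable.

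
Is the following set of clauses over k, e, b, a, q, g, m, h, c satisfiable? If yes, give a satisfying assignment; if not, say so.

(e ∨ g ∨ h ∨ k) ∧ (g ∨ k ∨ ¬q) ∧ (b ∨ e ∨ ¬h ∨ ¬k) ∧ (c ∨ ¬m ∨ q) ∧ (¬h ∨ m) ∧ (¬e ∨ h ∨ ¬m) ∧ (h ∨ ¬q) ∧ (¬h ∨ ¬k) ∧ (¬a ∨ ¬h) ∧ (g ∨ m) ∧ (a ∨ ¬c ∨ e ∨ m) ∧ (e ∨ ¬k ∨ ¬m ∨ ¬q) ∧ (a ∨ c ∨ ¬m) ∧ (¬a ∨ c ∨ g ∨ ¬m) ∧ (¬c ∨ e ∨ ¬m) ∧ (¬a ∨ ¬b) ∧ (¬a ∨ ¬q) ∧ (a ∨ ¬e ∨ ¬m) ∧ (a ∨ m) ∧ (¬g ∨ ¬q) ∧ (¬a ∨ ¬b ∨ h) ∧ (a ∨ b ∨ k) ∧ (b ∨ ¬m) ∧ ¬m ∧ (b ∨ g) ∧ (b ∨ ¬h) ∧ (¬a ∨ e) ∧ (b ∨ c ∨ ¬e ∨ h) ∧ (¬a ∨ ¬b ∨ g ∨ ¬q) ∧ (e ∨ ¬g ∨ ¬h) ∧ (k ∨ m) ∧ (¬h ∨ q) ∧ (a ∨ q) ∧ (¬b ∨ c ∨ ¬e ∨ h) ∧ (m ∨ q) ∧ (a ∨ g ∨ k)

Case m = True:
  Clause (¬m) is falsified — contradiction.
Case m = False:
  (¬h ∨ m) forces h = False.
  (h ∨ ¬q) forces q = False.
  Clause (m ∨ q) is falsified — contradiction.
Both cases fail, so the formula is unsatisfiable.

No satisfying assignment exists.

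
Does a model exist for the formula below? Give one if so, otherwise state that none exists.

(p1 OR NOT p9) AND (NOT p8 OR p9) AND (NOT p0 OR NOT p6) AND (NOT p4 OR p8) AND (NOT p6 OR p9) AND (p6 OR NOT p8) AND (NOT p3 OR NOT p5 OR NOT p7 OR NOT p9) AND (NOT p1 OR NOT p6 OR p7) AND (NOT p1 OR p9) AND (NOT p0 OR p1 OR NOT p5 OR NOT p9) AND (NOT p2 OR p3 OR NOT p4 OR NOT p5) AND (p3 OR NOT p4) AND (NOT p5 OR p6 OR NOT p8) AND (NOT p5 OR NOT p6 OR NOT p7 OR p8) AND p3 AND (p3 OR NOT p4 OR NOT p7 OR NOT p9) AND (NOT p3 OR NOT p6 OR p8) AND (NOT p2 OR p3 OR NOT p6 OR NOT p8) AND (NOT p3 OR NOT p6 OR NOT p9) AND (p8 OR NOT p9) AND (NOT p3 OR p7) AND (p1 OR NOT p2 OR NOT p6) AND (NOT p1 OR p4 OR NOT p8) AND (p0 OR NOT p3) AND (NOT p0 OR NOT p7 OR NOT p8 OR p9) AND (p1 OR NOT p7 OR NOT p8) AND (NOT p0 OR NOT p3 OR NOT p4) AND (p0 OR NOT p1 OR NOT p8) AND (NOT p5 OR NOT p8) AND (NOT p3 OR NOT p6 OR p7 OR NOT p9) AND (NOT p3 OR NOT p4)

p0: True, p1: False, p2: True, p3: True, p4: False, p5: False, p6: False, p7: True, p8: False, p9: False

Unit clause (p3) forces p3 = True.
In (NOT p3 OR p7) only p7 is left, so p7 = True.
In (p0 OR NOT p3) only p0 is left, so p0 = True.
In (NOT p0 OR NOT p3 OR NOT p4) only NOT p4 is left, so p4 = False.
In (NOT p0 OR NOT p6) only NOT p6 is left, so p6 = False.
In (p6 OR NOT p8) only NOT p8 is left, so p8 = False.
In (p8 OR NOT p9) only NOT p9 is left, so p9 = False.
In (NOT p1 OR p9) only NOT p1 is left, so p1 = False.
Set p2 = True.
Set p5 = False.
All clauses satisfied.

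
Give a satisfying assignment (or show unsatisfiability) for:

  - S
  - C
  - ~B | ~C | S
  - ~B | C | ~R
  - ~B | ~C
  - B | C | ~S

B=F; C=T; S=T; R=F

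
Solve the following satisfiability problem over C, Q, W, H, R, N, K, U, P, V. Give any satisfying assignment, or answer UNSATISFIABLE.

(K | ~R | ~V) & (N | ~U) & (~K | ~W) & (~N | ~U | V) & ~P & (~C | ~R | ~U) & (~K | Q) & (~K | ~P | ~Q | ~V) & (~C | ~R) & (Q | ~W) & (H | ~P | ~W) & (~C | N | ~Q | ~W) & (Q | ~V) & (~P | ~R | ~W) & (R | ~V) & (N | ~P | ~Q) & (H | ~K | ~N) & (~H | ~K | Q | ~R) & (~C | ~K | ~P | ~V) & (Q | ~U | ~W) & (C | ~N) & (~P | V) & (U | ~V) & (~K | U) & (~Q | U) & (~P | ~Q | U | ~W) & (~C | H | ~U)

C = False, Q = False, W = False, H = True, R = False, N = False, K = False, U = False, P = False, V = False

Unit clause (~P) forces P = False.
Set C = False.
  then (C | ~N) forces N = False.
  then (N | ~U) forces U = False.
  then (U | ~V) forces V = False.
  then (~K | U) forces K = False.
  then (~Q | U) forces Q = False.
  then (Q | ~W) forces W = False.
Set H = True.
Set R = False.
All clauses satisfied.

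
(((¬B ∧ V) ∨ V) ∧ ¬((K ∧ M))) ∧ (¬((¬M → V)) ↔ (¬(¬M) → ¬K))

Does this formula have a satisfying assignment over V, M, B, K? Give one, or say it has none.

Unsatisfiable — no assignment works.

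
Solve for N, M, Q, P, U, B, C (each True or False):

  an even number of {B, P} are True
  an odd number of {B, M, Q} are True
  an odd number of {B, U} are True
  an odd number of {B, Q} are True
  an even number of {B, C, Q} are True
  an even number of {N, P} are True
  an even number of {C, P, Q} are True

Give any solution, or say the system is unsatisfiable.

N: False, M: False, Q: True, P: False, U: True, B: False, C: True

{B, P}: 0 true → even ✓
{B, M, Q}: 1 true → odd ✓
{B, U}: 1 true → odd ✓
{B, Q}: 1 true → odd ✓
{B, C, Q}: 2 true → even ✓
{N, P}: 0 true → even ✓
{C, P, Q}: 2 true → even ✓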